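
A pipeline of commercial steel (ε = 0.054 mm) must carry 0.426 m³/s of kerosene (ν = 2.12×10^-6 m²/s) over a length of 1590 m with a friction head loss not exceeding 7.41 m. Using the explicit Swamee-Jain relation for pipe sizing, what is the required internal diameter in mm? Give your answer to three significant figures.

Swamee-Jain (Type III): D = 0.66·[ε^1.25·(LQ²/(gh_f))^4.75 + ν·Q^9.4·(L/(gh_f))^5.2]^0.04
LQ²/(gh_f) = 3.969; L/(gh_f) = 21.87
Term 1 = ε^1.25·(…)^4.75 = 0.00323; Term 2 = ν·Q^9.4·(…)^5.2 = 0.00646
D = 0.66·(0.00323 + 0.00646)^0.04 = 0.5483 m = 548 mm
Check: V = 1.80 m/s, Re = 4.67×10^5, f = 0.01457, h_f = 7.01 m ≈ 7.41 m ✓

D ≈ 548 mm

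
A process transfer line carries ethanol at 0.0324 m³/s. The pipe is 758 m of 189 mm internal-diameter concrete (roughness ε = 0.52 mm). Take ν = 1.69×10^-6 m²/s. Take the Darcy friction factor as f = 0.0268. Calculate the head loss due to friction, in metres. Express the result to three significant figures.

h_f ≈ 7.31 m

V = 4Q/(πD²) = 4·0.0324/(π·0.189²) = 1.155 m/s
h_f = f(L/D)V²/(2g) = 0.02680·(758/0.189)·1.155²/(2·9.81) = 7.306 m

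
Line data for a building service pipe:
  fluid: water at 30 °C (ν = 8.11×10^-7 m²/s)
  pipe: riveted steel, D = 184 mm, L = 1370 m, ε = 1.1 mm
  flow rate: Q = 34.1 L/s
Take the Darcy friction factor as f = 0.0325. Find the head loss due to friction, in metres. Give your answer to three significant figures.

h_f ≈ 20.3 m

V = 4Q/(πD²) = 4·0.0341/(π·0.184²) = 1.282 m/s
h_f = f(L/D)V²/(2g) = 0.03250·(1370/0.184)·1.282²/(2·9.81) = 20.28 m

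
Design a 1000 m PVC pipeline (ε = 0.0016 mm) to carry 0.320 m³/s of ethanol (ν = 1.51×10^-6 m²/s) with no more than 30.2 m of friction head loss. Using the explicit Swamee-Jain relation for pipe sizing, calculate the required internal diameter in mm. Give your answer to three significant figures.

Swamee-Jain (Type III): D = 0.66·[ε^1.25·(LQ²/(gh_f))^4.75 + ν·Q^9.4·(L/(gh_f))^5.2]^0.04
LQ²/(gh_f) = 0.3456; L/(gh_f) = 3.375
Term 1 = ε^1.25·(…)^4.75 = 3.66×10^-10; Term 2 = ν·Q^9.4·(…)^5.2 = 1.88×10^-8
D = 0.66·(3.66×10^-10 + 1.88×10^-8)^0.04 = 0.3242 m = 324 mm
Check: V = 3.88 m/s, Re = 8.32×10^5, f = 0.01208, h_f = 28.5 m ≈ 30.2 m ✓

D ≈ 324 mm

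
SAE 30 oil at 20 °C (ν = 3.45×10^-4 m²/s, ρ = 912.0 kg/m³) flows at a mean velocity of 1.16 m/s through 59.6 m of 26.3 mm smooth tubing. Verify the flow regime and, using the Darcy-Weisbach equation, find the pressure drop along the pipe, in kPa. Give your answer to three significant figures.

Δp ≈ 1010 kPa

Re = VD/ν = 1.16·0.02630/3.45×10^-4 = 88.4 → laminar (Re < 2300)
f = 64/Re = 0.7237
h_f = f(L/D)V²/(2g) = 0.7237·(59.6/0.02630)·1.16²/(2·9.81) = 112.5 m
Δp = ρg·h_f = 912.0·9.81·112.5 = 1006 kPa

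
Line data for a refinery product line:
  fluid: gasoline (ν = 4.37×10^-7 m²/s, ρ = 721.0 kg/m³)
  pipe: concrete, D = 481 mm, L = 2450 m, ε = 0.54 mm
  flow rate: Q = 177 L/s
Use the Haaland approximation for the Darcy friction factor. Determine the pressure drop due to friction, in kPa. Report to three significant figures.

Δp ≈ 35.7 kPa

V = 4Q/(πD²) = 4·0.177/(π·0.481²) = 0.9741 m/s
Re = VD/ν = 0.9741·0.481/4.37×10^-7 = 1.07×10^6 → turbulent
ε/D = 0.54/481 = 0.00112
Haaland: f = 0.02047
h_f = f(L/D)V²/(2g) = 0.02047·(2450/0.481)·0.9741²/(2·9.81) = 5.042 m
Δp = ρg·h_f = 721.0·9.81·5.042 = 35.66 kPa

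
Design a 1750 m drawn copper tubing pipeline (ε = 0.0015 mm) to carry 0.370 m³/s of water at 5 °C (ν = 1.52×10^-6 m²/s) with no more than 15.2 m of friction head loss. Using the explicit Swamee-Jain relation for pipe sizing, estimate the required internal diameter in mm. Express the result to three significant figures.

D ≈ 444 mm

Swamee-Jain (Type III): D = 0.66·[ε^1.25·(LQ²/(gh_f))^4.75 + ν·Q^9.4·(L/(gh_f))^5.2]^0.04
LQ²/(gh_f) = 1.607; L/(gh_f) = 11.74
Term 1 = ε^1.25·(…)^4.75 = 4.99×10^-7; Term 2 = ν·Q^9.4·(…)^5.2 = 4.84×10^-5
D = 0.66·(4.99×10^-7 + 4.84×10^-5)^0.04 = 0.4437 m = 444 mm
Check: V = 2.39 m/s, Re = 6.99×10^5, f = 0.01241, h_f = 14.3 m ≈ 15.2 m ✓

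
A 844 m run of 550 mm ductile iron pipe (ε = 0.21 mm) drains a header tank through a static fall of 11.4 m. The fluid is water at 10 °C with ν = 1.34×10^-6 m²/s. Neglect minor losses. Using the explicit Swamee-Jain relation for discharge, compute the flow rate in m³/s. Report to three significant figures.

Swamee-Jain (Type II): Q = -0.965·√(gD⁵h_f/L)·ln[ε/(3.7D) + √(3.17ν²L/(gD³h_f))]
√(gD⁵h_f/L) = √(9.81·0.550⁵·11.4/844) = 0.08166
ε/(3.7D) = 1.03×10^-4; √(3.17ν²L/(gD³h_f)) = 1.61×10^-5
Q = -0.965·0.08166·ln(1.193×10^-4) = 0.7119 m³/s
Check: V = 3.00 m/s, Re = 1.23×10^6, f = 0.01633, h_f = 11.5 m ≈ 11.4 m ✓

Q ≈ 0.712 m³/s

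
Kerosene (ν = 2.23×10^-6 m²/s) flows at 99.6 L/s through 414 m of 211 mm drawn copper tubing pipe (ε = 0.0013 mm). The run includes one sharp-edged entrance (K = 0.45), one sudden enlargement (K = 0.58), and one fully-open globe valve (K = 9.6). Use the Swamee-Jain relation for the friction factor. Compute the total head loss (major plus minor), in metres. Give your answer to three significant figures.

V = 4Q/(πD²) = 2.848 m/s; V²/2g = 0.4135 m
Re = 2.70×10^5, ε/D = 6.16×10^-6 → f = 0.01474 (Swamee-Jain)
Major: h_f = f(L/D)·V²/2g = 0.01474·1962·0.4135 = 11.96 m
Minor: ΣK = 10.6; h_m = ΣK·V²/2g = 4.396 m
Total H_L = 11.96 + 4.396 = 16.35 m

H_L ≈ 16.4 m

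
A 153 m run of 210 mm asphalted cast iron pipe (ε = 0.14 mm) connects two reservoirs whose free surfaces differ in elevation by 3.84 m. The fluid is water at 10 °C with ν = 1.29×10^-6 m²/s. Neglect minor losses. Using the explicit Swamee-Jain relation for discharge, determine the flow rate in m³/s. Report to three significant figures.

Swamee-Jain (Type II): Q = -0.965·√(gD⁵h_f/L)·ln[ε/(3.7D) + √(3.17ν²L/(gD³h_f))]
√(gD⁵h_f/L) = √(9.81·0.210⁵·3.84/153) = 0.01003
ε/(3.7D) = 1.80×10^-4; √(3.17ν²L/(gD³h_f)) = 4.81×10^-5
Q = -0.965·0.01003·ln(2.283×10^-4) = 0.08114 m³/s
Check: V = 2.34 m/s, Re = 3.81×10^5, f = 0.01898, h_f = 3.87 m ≈ 3.84 m ✓

Q ≈ 0.0811 m³/s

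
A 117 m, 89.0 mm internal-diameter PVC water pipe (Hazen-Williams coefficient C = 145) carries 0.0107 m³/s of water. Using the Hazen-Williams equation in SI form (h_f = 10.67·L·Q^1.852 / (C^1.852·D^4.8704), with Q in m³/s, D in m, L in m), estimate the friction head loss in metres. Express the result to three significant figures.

h_f ≈ 3.64 m

h_f = 10.67·117·0.0107^1.852 / (145^1.852·0.0890^4.8704) = 3.638 m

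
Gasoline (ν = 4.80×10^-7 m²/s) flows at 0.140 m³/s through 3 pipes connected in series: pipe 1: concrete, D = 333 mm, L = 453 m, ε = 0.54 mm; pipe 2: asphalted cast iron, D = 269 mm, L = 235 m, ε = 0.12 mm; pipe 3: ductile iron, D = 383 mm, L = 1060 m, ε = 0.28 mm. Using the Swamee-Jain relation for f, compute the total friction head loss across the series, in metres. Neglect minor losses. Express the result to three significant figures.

Pipe 1: V = 1.607 m/s, Re = 1.12×10^6, ε/D = 0.00162, f = 0.02243, h_1 = f(L/D)V²/2g = 4.019 m
Pipe 2: V = 2.463 m/s, Re = 1.38×10^6, ε/D = 4.46×10^-4, f = 0.01677, h_2 = f(L/D)V²/2g = 4.531 m
Pipe 3: V = 1.215 m/s, Re = 9.70×10^5, ε/D = 7.31×10^-4, f = 0.01871, h_3 = f(L/D)V²/2g = 3.897 m
Series → Q common, losses add: H = Σh = 12.45 m

H ≈ 12.4 m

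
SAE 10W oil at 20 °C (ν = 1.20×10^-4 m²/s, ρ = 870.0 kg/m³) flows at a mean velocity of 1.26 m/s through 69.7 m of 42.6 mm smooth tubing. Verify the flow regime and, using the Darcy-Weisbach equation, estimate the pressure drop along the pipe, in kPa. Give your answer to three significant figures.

Δp ≈ 162 kPa

Re = VD/ν = 1.26·0.04260/1.20×10^-4 = 447 → laminar (Re < 2300)
f = 64/Re = 0.1431
h_f = f(L/D)V²/(2g) = 0.1431·(69.7/0.04260)·1.26²/(2·9.81) = 18.94 m
Δp = ρg·h_f = 870.0·9.81·18.94 = 161.7 kPa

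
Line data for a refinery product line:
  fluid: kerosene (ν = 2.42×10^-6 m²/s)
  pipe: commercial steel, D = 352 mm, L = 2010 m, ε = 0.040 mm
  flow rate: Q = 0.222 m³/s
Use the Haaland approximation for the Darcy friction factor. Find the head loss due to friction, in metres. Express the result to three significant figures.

V = 4Q/(πD²) = 4·0.222/(π·0.352²) = 2.281 m/s
Re = VD/ν = 2.281·0.352/2.42×10^-6 = 3.32×10^5 → turbulent
ε/D = 0.040/352 = 1.14×10^-4
Haaland: f = 0.01514
h_f = f(L/D)V²/(2g) = 0.01514·(2010/0.352)·2.281²/(2·9.81) = 22.94 m

h_f ≈ 22.9 m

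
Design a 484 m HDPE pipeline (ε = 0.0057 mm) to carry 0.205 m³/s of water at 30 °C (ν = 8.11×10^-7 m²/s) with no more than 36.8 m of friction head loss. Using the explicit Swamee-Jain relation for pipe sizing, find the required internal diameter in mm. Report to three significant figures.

Swamee-Jain (Type III): D = 0.66·[ε^1.25·(LQ²/(gh_f))^4.75 + ν·Q^9.4·(L/(gh_f))^5.2]^0.04
LQ²/(gh_f) = 0.05634; L/(gh_f) = 1.341
Term 1 = ε^1.25·(…)^4.75 = 3.25×10^-13; Term 2 = ν·Q^9.4·(…)^5.2 = 1.26×10^-12
D = 0.66·(3.25×10^-13 + 1.26×10^-12)^0.04 = 0.2226 m = 223 mm
Check: V = 5.27 m/s, Re = 1.45×10^6, f = 0.01165, h_f = 35.8 m ≈ 36.8 m ✓

D ≈ 223 mm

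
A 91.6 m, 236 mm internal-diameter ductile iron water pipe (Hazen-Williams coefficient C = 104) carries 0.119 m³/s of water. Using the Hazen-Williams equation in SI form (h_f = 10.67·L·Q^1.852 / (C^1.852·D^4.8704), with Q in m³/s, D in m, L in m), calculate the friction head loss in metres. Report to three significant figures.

h_f ≈ 3.95 m

h_f = 10.67·91.6·0.119^1.852 / (104^1.852·0.236^4.8704) = 3.950 m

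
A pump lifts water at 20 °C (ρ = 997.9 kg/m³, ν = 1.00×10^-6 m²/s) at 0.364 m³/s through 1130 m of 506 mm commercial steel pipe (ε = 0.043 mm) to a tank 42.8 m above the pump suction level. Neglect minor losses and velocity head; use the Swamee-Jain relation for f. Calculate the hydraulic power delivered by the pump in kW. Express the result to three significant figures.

P_hyd ≈ 170 kW

V = 4Q/(πD²) = 1.810 m/s; Re = 9.16×10^5; ε/D = 8.50×10^-5; f = 0.01339
h_f = f(L/D)V²/2g = 4.993 m
Total head H = z + h_f = 42.8 + 4.993 = 47.79 m
P_hyd = ρgQH = 997.9·9.81·0.364·47.79 = 170.3 kW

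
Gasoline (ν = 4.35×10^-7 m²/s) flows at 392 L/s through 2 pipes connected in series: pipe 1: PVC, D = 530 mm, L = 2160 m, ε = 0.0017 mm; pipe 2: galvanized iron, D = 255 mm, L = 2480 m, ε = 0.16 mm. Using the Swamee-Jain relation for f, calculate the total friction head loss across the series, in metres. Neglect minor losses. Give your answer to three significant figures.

H ≈ 524 m

Pipe 1: V = 1.777 m/s, Re = 2.16×10^6, ε/D = 3.21×10^-6, f = 0.01037, h_1 = f(L/D)V²/2g = 6.797 m
Pipe 2: V = 7.676 m/s, Re = 4.50×10^6, ε/D = 6.27×10^-4, f = 0.01772, h_2 = f(L/D)V²/2g = 517.6 m
Series → Q common, losses add: H = Σh = 524.4 m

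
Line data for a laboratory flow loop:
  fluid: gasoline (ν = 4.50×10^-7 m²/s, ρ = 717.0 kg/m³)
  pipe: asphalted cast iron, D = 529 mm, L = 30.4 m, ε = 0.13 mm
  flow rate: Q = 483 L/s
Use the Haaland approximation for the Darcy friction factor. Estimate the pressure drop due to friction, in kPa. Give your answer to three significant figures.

Δp ≈ 1.46 kPa

V = 4Q/(πD²) = 4·0.483/(π·0.529²) = 2.198 m/s
Re = VD/ν = 2.198·0.529/4.50×10^-7 = 2.58×10^6 → turbulent
ε/D = 0.13/529 = 2.46×10^-4
Haaland: f = 0.01465
h_f = f(L/D)V²/(2g) = 0.01465·(30.4/0.529)·2.198²/(2·9.81) = 0.2073 m
Δp = ρg·h_f = 717.0·9.81·0.2073 = 1.458 kPa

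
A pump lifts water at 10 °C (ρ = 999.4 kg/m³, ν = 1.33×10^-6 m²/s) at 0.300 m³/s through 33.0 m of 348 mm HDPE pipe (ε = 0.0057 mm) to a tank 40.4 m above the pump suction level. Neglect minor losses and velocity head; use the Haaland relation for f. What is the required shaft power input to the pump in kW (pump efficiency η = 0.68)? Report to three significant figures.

V = 4Q/(πD²) = 3.154 m/s; Re = 8.25×10^5; ε/D = 1.64×10^-5; f = 0.01224
h_f = f(L/D)V²/2g = 0.5884 m
Total head H = z + h_f = 40.4 + 0.5884 = 40.99 m
P_hyd = ρgQH = 999.4·9.81·0.300·40.99 = 120.6 kW
P_shaft = P_hyd/η = 120.6/0.68 = 177.3 kW

P_shaft ≈ 177 kW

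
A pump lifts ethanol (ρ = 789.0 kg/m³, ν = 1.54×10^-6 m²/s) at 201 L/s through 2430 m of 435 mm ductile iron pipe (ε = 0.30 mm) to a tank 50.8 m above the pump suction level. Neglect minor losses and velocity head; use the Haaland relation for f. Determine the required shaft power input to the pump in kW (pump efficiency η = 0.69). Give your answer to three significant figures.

V = 4Q/(πD²) = 1.352 m/s; Re = 3.82×10^5; ε/D = 6.90×10^-4; f = 0.01888
h_f = f(L/D)V²/2g = 9.833 m
Total head H = z + h_f = 50.8 + 9.833 = 60.63 m
P_hyd = ρgQH = 789.0·9.81·0.201·60.63 = 94.33 kW
P_shaft = P_hyd/η = 94.33/0.69 = 136.7 kW

P_shaft ≈ 137 kW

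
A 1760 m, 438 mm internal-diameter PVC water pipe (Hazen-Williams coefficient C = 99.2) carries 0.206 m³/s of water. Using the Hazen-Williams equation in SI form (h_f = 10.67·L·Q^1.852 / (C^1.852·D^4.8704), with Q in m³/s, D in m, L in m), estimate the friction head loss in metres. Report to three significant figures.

h_f = 10.67·1760·0.206^1.852 / (99.2^1.852·0.438^4.8704) = 11.26 m

h_f ≈ 11.3 m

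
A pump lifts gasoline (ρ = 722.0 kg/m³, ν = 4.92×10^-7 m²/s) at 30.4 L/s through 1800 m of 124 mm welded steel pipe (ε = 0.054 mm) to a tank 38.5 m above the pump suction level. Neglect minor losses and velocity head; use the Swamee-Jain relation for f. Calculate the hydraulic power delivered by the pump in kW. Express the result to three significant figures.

P_hyd ≈ 25.6 kW

V = 4Q/(πD²) = 2.517 m/s; Re = 6.34×10^5; ε/D = 4.35×10^-4; f = 0.01715
h_f = f(L/D)V²/2g = 80.42 m
Total head H = z + h_f = 38.5 + 80.42 = 118.9 m
P_hyd = ρgQH = 722.0·9.81·0.0304·118.9 = 25.60 kW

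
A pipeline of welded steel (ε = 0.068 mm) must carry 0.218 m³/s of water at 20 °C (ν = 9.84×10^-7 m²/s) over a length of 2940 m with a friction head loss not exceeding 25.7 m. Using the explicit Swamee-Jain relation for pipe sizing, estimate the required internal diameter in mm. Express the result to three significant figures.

D ≈ 372 mm

Swamee-Jain (Type III): D = 0.66·[ε^1.25·(LQ²/(gh_f))^4.75 + ν·Q^9.4·(L/(gh_f))^5.2]^0.04
LQ²/(gh_f) = 0.5542; L/(gh_f) = 11.66
Term 1 = ε^1.25·(…)^4.75 = 3.74×10^-7; Term 2 = ν·Q^9.4·(…)^5.2 = 2.10×10^-7
D = 0.66·(3.74×10^-7 + 2.10×10^-7)^0.04 = 0.3717 m = 372 mm
Check: V = 2.01 m/s, Re = 7.59×10^5, f = 0.01484, h_f = 24.2 m ≈ 25.7 m ✓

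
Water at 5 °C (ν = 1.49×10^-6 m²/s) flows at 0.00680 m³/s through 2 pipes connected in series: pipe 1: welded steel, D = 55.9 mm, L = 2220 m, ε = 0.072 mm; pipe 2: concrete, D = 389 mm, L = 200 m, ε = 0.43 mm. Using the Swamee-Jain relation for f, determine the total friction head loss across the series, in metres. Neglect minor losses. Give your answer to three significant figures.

Pipe 1: V = 2.771 m/s, Re = 1.04×10^5, ε/D = 0.00129, f = 0.02322, h_1 = f(L/D)V²/2g = 360.8 m
Pipe 2: V = 0.05722 m/s, Re = 1.49×10^4, ε/D = 0.00111, f = 0.03004, h_2 = f(L/D)V²/2g = 0.002577 m
Series → Q common, losses add: H = Σh = 360.8 m

H ≈ 361 m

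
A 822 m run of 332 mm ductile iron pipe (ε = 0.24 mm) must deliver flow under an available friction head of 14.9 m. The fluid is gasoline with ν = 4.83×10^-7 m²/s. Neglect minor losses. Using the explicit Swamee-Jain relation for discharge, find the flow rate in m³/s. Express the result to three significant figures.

Q ≈ 0.219 m³/s

Swamee-Jain (Type II): Q = -0.965·√(gD⁵h_f/L)·ln[ε/(3.7D) + √(3.17ν²L/(gD³h_f))]
√(gD⁵h_f/L) = √(9.81·0.332⁵·14.9/822) = 0.02678
ε/(3.7D) = 1.95×10^-4; √(3.17ν²L/(gD³h_f)) = 1.07×10^-5
Q = -0.965·0.02678·ln(2.060×10^-4) = 0.2194 m³/s
Check: V = 2.53 m/s, Re = 1.74×10^6, f = 0.01847, h_f = 15.0 m ≈ 14.9 m ✓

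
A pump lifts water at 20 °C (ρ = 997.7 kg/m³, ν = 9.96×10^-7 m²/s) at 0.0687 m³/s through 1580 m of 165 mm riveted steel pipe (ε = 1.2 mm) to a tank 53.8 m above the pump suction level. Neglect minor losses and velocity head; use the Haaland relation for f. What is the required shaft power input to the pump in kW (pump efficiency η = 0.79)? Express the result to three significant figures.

P_shaft ≈ 193 kW

V = 4Q/(πD²) = 3.213 m/s; Re = 5.32×10^5; ε/D = 0.00727; f = 0.03433
h_f = f(L/D)V²/2g = 172.9 m
Total head H = z + h_f = 53.8 + 172.9 = 226.7 m
P_hyd = ρgQH = 997.7·9.81·0.0687·226.7 = 152.5 kW
P_shaft = P_hyd/η = 152.5/0.79 = 193.0 kW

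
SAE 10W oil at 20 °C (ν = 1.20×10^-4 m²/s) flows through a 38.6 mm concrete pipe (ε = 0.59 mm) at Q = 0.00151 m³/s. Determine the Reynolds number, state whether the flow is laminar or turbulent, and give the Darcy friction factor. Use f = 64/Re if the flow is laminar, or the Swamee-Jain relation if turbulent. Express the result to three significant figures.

V = 4Q/(πD²) = 1.290 m/s
Re = VD/ν = 1.290·0.0386/1.20×10^-4 = 415
Re < 2300 → laminar → f = 64/Re = 0.1542

Re ≈ 415; laminar; f = 64/Re ≈ 0.154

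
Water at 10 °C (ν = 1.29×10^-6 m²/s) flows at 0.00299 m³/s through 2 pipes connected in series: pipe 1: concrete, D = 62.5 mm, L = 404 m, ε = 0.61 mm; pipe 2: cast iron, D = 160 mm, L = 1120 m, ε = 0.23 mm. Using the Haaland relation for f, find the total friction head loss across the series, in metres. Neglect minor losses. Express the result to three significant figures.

H ≈ 12.4 m

Pipe 1: V = 0.9746 m/s, Re = 4.72×10^4, ε/D = 0.00976, f = 0.03885, h_1 = f(L/D)V²/2g = 12.16 m
Pipe 2: V = 0.1487 m/s, Re = 1.84×10^4, ε/D = 0.00144, f = 0.02888, h_2 = f(L/D)V²/2g = 0.2278 m
Series → Q common, losses add: H = Σh = 12.39 m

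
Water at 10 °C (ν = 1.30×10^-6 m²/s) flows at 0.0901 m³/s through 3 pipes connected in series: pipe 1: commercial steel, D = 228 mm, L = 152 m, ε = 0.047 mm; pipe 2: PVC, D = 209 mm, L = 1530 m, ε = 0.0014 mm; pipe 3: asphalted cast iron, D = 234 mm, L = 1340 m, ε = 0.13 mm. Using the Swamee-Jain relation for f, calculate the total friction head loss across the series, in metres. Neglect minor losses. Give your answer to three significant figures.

H ≈ 61.2 m

Pipe 1: V = 2.207 m/s, Re = 3.87×10^5, ε/D = 2.06×10^-4, f = 0.01593, h_1 = f(L/D)V²/2g = 2.637 m
Pipe 2: V = 2.626 m/s, Re = 4.22×10^5, ε/D = 6.70×10^-6, f = 0.01359, h_2 = f(L/D)V²/2g = 34.98 m
Pipe 3: V = 2.095 m/s, Re = 3.77×10^5, ε/D = 5.56×10^-4, f = 0.01838, h_3 = f(L/D)V²/2g = 23.55 m
Series → Q common, losses add: H = Σh = 61.17 m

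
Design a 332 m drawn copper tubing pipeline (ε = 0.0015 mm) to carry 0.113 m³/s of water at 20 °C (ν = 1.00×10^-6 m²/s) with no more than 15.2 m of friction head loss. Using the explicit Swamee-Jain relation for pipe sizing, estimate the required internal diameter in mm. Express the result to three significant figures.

D ≈ 198 mm

Swamee-Jain (Type III): D = 0.66·[ε^1.25·(LQ²/(gh_f))^4.75 + ν·Q^9.4·(L/(gh_f))^5.2]^0.04
LQ²/(gh_f) = 0.02843; L/(gh_f) = 2.227
Term 1 = ε^1.25·(…)^4.75 = 2.37×10^-15; Term 2 = ν·Q^9.4·(…)^5.2 = 8.06×10^-14
D = 0.66·(2.37×10^-15 + 8.06×10^-14)^0.04 = 0.1978 m = 198 mm
Check: V = 3.68 m/s, Re = 7.27×10^5, f = 0.01241, h_f = 14.3 m ≈ 15.2 m ✓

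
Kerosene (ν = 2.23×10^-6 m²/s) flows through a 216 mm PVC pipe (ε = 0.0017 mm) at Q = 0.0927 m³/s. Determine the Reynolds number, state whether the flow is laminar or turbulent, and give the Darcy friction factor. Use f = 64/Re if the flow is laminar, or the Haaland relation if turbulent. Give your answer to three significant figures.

V = 4Q/(πD²) = 2.530 m/s
Re = VD/ν = 2.530·0.216/2.23×10^-6 = 2.45×10^5
Re > 4000 → turbulent; ε/D = 7.87×10^-6
Haaland: f = 0.01496

Re ≈ 2.45×10^5; turbulent; f ≈ 0.0150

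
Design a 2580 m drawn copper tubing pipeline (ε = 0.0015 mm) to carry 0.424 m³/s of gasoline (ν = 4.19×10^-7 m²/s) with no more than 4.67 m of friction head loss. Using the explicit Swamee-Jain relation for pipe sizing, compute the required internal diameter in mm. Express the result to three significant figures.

D ≈ 615 mm

Swamee-Jain (Type III): D = 0.66·[ε^1.25·(LQ²/(gh_f))^4.75 + ν·Q^9.4·(L/(gh_f))^5.2]^0.04
LQ²/(gh_f) = 10.12; L/(gh_f) = 56.32
Term 1 = ε^1.25·(…)^4.75 = 0.00313; Term 2 = ν·Q^9.4·(…)^5.2 = 0.167
D = 0.66·(0.00313 + 0.167)^0.04 = 0.6149 m = 615 mm
Check: V = 1.43 m/s, Re = 2.10×10^6, f = 0.01038, h_f = 4.53 m ≈ 4.67 m ✓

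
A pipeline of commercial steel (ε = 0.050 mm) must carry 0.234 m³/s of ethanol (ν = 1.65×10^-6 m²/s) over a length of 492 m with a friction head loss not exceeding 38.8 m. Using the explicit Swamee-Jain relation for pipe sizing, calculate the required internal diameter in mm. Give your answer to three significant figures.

Swamee-Jain (Type III): D = 0.66·[ε^1.25·(LQ²/(gh_f))^4.75 + ν·Q^9.4·(L/(gh_f))^5.2]^0.04
LQ²/(gh_f) = 0.07078; L/(gh_f) = 1.293
Term 1 = ε^1.25·(…)^4.75 = 1.45×10^-11; Term 2 = ν·Q^9.4·(…)^5.2 = 7.37×10^-12
D = 0.66·(1.45×10^-11 + 7.37×10^-12)^0.04 = 0.2472 m = 247 mm
Check: V = 4.87 m/s, Re = 7.30×10^5, f = 0.01509, h_f = 36.3 m ≈ 38.8 m ✓

D ≈ 247 mm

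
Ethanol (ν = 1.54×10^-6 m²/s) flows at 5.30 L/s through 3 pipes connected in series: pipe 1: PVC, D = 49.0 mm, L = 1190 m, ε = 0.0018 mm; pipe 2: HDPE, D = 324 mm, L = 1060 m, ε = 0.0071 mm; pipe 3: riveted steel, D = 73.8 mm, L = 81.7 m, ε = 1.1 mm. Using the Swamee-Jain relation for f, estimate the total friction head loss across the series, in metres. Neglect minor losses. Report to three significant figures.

H ≈ 185 m

Pipe 1: V = 2.811 m/s, Re = 8.94×10^4, ε/D = 3.67×10^-5, f = 0.01850, h_1 = f(L/D)V²/2g = 180.9 m
Pipe 2: V = 0.06428 m/s, Re = 1.35×10^4, ε/D = 2.19×10^-5, f = 0.02860, h_2 = f(L/D)V²/2g = 0.01970 m
Pipe 3: V = 1.239 m/s, Re = 5.94×10^4, ε/D = 0.0149, f = 0.04471, h_3 = f(L/D)V²/2g = 3.873 m
Series → Q common, losses add: H = Σh = 184.7 m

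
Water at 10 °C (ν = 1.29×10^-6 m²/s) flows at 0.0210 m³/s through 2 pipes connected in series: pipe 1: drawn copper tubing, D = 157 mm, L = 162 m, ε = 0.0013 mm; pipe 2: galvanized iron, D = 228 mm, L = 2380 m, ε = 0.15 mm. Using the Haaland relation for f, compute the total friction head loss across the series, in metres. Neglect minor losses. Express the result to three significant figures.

Pipe 1: V = 1.085 m/s, Re = 1.32×10^5, ε/D = 8.28×10^-6, f = 0.01687, h_1 = f(L/D)V²/2g = 1.044 m
Pipe 2: V = 0.5144 m/s, Re = 9.09×10^4, ε/D = 6.58×10^-4, f = 0.02094, h_2 = f(L/D)V²/2g = 2.947 m
Series → Q common, losses add: H = Σh = 3.991 m

H ≈ 3.99 m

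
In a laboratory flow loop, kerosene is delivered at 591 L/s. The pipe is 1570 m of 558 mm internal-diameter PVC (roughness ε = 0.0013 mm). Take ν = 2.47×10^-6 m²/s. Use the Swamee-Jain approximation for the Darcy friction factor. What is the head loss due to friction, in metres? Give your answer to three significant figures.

h_f ≈ 10.8 m

V = 4Q/(πD²) = 4·0.591/(π·0.558²) = 2.417 m/s
Re = VD/ν = 2.417·0.558/2.47×10^-6 = 5.46×10^5 → turbulent
ε/D = 0.0013/558 = 2.33×10^-6
Swamee-Jain: f = 0.01293
h_f = f(L/D)V²/(2g) = 0.01293·(1570/0.558)·2.417²/(2·9.81) = 10.83 m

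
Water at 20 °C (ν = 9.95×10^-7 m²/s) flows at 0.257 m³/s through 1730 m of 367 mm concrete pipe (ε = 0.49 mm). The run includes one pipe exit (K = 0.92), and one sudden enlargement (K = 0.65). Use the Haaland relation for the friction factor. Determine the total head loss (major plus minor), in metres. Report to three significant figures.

H_L ≈ 30.8 m

V = 4Q/(πD²) = 2.429 m/s; V²/2g = 0.3008 m
Re = 8.96×10^5, ε/D = 0.00134 → f = 0.02138 (Haaland)
Major: h_f = f(L/D)·V²/2g = 0.02138·4714·0.3008 = 30.31 m
Minor: ΣK = 1.57; h_m = ΣK·V²/2g = 0.4723 m
Total H_L = 30.31 + 0.4723 = 30.79 m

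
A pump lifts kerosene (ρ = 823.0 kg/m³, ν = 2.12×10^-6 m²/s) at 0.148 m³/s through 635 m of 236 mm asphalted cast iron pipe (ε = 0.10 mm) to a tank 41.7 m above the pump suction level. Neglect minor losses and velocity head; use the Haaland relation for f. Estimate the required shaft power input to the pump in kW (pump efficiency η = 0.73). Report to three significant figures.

V = 4Q/(πD²) = 3.383 m/s; Re = 3.77×10^5; ε/D = 4.24×10^-4; f = 0.01735
h_f = f(L/D)V²/2g = 27.23 m
Total head H = z + h_f = 41.7 + 27.23 = 68.93 m
P_hyd = ρgQH = 823.0·9.81·0.148·68.93 = 82.37 kW
P_shaft = P_hyd/η = 82.37/0.73 = 112.8 kW

P_shaft ≈ 113 kW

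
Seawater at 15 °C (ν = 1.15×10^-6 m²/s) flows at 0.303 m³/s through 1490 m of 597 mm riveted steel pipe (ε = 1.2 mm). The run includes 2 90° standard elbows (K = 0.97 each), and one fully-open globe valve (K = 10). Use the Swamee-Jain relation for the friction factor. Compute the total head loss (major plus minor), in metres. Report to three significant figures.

H_L ≈ 4.27 m

V = 4Q/(πD²) = 1.082 m/s; V²/2g = 0.05972 m
Re = 5.62×10^5, ε/D = 0.00201 → f = 0.02388 (Swamee-Jain)
Major: h_f = f(L/D)·V²/2g = 0.02388·2496·0.05972 = 3.560 m
Minor: ΣK = 11.9; h_m = ΣK·V²/2g = 0.7130 m
Total H_L = 3.560 + 0.7130 = 4.273 m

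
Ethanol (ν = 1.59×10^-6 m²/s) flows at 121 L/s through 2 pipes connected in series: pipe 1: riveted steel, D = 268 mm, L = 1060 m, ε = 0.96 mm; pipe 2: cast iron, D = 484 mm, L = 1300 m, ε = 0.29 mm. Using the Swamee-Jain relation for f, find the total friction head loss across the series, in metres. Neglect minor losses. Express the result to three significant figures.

H ≈ 27.1 m

Pipe 1: V = 2.145 m/s, Re = 3.62×10^5, ε/D = 0.00358, f = 0.02798, h_1 = f(L/D)V²/2g = 25.95 m
Pipe 2: V = 0.6577 m/s, Re = 2.00×10^5, ε/D = 5.99×10^-4, f = 0.01944, h_2 = f(L/D)V²/2g = 1.151 m
Series → Q common, losses add: H = Σh = 27.10 m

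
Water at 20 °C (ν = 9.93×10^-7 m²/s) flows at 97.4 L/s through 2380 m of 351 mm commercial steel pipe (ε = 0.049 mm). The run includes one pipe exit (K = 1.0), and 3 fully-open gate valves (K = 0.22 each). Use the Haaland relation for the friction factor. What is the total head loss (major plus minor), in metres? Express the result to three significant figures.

H_L ≈ 5.43 m

V = 4Q/(πD²) = 1.007 m/s; V²/2g = 0.05164 m
Re = 3.56×10^5, ε/D = 1.40×10^-4 → f = 0.01525 (Haaland)
Major: h_f = f(L/D)·V²/2g = 0.01525·6781·0.05164 = 5.340 m
Minor: ΣK = 1.66; h_m = ΣK·V²/2g = 0.08573 m
Total H_L = 5.340 + 0.08573 = 5.425 m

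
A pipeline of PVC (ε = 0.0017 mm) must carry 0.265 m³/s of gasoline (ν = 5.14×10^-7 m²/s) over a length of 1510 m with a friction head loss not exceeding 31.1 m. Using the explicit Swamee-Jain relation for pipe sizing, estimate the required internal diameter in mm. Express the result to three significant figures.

D ≈ 314 mm

Swamee-Jain (Type III): D = 0.66·[ε^1.25·(LQ²/(gh_f))^4.75 + ν·Q^9.4·(L/(gh_f))^5.2]^0.04
LQ²/(gh_f) = 0.3476; L/(gh_f) = 4.949
Term 1 = ε^1.25·(…)^4.75 = 4.06×10^-10; Term 2 = ν·Q^9.4·(…)^5.2 = 7.96×10^-9
D = 0.66·(4.06×10^-10 + 7.96×10^-9)^0.04 = 0.3137 m = 314 mm
Check: V = 3.43 m/s, Re = 2.09×10^6, f = 0.01050, h_f = 30.3 m ≈ 31.1 m ✓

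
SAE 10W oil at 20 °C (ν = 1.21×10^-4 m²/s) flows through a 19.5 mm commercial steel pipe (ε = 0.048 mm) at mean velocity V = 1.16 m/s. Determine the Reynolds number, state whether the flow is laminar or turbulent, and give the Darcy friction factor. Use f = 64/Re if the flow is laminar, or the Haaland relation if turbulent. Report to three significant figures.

Re = VD/ν = 1.160·0.0195/1.21×10^-4 = 187
Re < 2300 → laminar → f = 64/Re = 0.3424

Re ≈ 187; laminar; f = 64/Re ≈ 0.342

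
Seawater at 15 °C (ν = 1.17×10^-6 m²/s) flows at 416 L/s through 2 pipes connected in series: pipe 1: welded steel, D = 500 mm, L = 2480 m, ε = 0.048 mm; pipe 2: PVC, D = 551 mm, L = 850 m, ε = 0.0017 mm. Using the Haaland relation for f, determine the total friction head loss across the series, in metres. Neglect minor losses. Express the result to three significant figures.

Pipe 1: V = 2.119 m/s, Re = 9.05×10^5, ε/D = 9.60×10^-5, f = 0.01338, h_1 = f(L/D)V²/2g = 15.18 m
Pipe 2: V = 1.745 m/s, Re = 8.22×10^5, ε/D = 3.09×10^-6, f = 0.01202, h_2 = f(L/D)V²/2g = 2.877 m
Series → Q common, losses add: H = Σh = 18.06 m

H ≈ 18.1 m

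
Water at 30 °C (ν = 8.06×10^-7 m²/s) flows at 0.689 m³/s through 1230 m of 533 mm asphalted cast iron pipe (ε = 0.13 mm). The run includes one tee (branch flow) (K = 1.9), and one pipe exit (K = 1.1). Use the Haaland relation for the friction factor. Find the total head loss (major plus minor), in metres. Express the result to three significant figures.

H_L ≈ 18.0 m

V = 4Q/(πD²) = 3.088 m/s; V²/2g = 0.4860 m
Re = 2.04×10^6, ε/D = 2.44×10^-4 → f = 0.01471 (Haaland)
Major: h_f = f(L/D)·V²/2g = 0.01471·2308·0.4860 = 16.50 m
Minor: ΣK = 3.00; h_m = ΣK·V²/2g = 1.458 m
Total H_L = 16.50 + 1.458 = 17.95 m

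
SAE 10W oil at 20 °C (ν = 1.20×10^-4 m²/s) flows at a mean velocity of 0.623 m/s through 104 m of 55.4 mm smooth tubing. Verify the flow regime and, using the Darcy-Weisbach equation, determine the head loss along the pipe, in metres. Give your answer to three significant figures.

Re = VD/ν = 0.623·0.05540/1.20×10^-4 = 288 → laminar (Re < 2300)
f = 64/Re = 0.2225
h_f = f(L/D)V²/(2g) = 0.2225·(104/0.05540)·0.623²/(2·9.81) = 8.264 m

h_f ≈ 8.26 m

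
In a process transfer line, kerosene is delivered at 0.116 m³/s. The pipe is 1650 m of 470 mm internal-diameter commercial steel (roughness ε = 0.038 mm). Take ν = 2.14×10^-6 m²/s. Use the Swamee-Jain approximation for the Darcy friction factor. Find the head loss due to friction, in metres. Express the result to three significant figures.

V = 4Q/(πD²) = 4·0.116/(π·0.470²) = 0.6686 m/s
Re = VD/ν = 0.6686·0.470/2.14×10^-6 = 1.47×10^5 → turbulent
ε/D = 0.038/470 = 8.09×10^-5
Swamee-Jain: f = 0.01711
h_f = f(L/D)V²/(2g) = 0.01711·(1650/0.470)·0.6686²/(2·9.81) = 1.368 m

h_f ≈ 1.37 m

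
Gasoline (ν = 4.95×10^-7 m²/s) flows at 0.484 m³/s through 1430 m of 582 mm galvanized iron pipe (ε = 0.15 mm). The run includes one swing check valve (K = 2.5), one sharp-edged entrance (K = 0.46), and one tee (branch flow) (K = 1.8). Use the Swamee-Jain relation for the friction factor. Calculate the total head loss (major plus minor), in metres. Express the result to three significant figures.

H_L ≈ 7.00 m

V = 4Q/(πD²) = 1.819 m/s; V²/2g = 0.1687 m
Re = 2.14×10^6, ε/D = 2.58×10^-4 → f = 0.01494 (Swamee-Jain)
Major: h_f = f(L/D)·V²/2g = 0.01494·2457·0.1687 = 6.193 m
Minor: ΣK = 4.76; h_m = ΣK·V²/2g = 0.8030 m
Total H_L = 6.193 + 0.8030 = 6.996 m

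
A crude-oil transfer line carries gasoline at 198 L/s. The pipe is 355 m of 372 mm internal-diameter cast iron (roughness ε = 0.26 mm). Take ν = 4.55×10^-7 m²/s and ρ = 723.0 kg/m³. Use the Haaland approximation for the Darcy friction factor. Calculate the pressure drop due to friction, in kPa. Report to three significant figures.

Δp ≈ 21.0 kPa

V = 4Q/(πD²) = 4·0.198/(π·0.372²) = 1.822 m/s
Re = VD/ν = 1.822·0.372/4.55×10^-7 = 1.49×10^6 → turbulent
ε/D = 0.26/372 = 6.99×10^-4
Haaland: f = 0.01830
h_f = f(L/D)V²/(2g) = 0.01830·(355/0.372)·1.822²/(2·9.81) = 2.954 m
Δp = ρg·h_f = 723.0·9.81·2.954 = 20.95 kPa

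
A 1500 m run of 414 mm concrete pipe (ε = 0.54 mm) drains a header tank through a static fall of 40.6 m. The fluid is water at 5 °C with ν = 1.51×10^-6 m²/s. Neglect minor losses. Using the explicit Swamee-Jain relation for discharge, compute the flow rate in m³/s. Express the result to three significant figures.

Swamee-Jain (Type II): Q = -0.965·√(gD⁵h_f/L)·ln[ε/(3.7D) + √(3.17ν²L/(gD³h_f))]
√(gD⁵h_f/L) = √(9.81·0.414⁵·40.6/1500) = 0.05683
ε/(3.7D) = 3.53×10^-4; √(3.17ν²L/(gD³h_f)) = 1.96×10^-5
Q = -0.965·0.05683·ln(3.721×10^-4) = 0.4330 m³/s
Check: V = 3.22 m/s, Re = 8.82×10^5, f = 0.02134, h_f = 40.8 m ≈ 40.6 m ✓

Q ≈ 0.433 m³/s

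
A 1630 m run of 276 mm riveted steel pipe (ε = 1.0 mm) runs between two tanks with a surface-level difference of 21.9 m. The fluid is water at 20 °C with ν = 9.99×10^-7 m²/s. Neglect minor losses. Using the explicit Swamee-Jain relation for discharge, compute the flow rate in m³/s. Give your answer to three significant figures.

Q ≈ 0.0967 m³/s

Swamee-Jain (Type II): Q = -0.965·√(gD⁵h_f/L)·ln[ε/(3.7D) + √(3.17ν²L/(gD³h_f))]
√(gD⁵h_f/L) = √(9.81·0.276⁵·21.9/1630) = 0.01453
ε/(3.7D) = 9.79×10^-4; √(3.17ν²L/(gD³h_f)) = 3.38×10^-5
Q = -0.965·0.01453·ln(0.001013) = 0.09667 m³/s
Check: V = 1.62 m/s, Re = 4.46×10^5, f = 0.02799, h_f = 22.0 m ≈ 21.9 m ✓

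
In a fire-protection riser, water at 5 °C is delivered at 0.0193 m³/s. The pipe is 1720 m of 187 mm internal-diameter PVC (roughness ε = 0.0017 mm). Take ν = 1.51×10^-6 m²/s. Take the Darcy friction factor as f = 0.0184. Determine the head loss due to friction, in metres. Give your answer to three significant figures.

V = 4Q/(πD²) = 4·0.0193/(π·0.187²) = 0.7027 m/s
h_f = f(L/D)V²/(2g) = 0.01840·(1720/0.187)·0.7027²/(2·9.81) = 4.260 m

h_f ≈ 4.26 m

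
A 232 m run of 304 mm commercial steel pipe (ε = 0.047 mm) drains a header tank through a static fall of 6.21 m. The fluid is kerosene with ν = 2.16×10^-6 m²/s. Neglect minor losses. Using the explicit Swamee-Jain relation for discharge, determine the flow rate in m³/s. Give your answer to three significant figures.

Q ≈ 0.236 m³/s

Swamee-Jain (Type II): Q = -0.965·√(gD⁵h_f/L)·ln[ε/(3.7D) + √(3.17ν²L/(gD³h_f))]
√(gD⁵h_f/L) = √(9.81·0.304⁵·6.21/232) = 0.02611
ε/(3.7D) = 4.18×10^-5; √(3.17ν²L/(gD³h_f)) = 4.48×10^-5
Q = -0.965·0.02611·ln(8.656×10^-5) = 0.2357 m³/s
Check: V = 3.25 m/s, Re = 4.57×10^5, f = 0.01520, h_f = 6.24 m ≈ 6.21 m ✓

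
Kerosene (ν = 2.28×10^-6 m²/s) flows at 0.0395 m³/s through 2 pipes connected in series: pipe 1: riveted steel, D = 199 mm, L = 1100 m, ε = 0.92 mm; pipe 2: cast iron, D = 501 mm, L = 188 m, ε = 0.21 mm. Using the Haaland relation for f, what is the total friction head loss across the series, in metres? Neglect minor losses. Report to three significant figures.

H ≈ 13.9 m

Pipe 1: V = 1.270 m/s, Re = 1.11×10^5, ε/D = 0.00462, f = 0.03053, h_1 = f(L/D)V²/2g = 13.87 m
Pipe 2: V = 0.2004 m/s, Re = 4.40×10^4, ε/D = 4.19×10^-4, f = 0.02252, h_2 = f(L/D)V²/2g = 0.01729 m
Series → Q common, losses add: H = Σh = 13.89 m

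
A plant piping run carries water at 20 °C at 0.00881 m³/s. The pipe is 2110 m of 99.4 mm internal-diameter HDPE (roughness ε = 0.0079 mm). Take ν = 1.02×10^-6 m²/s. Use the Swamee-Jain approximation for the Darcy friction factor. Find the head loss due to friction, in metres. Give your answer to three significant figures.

h_f ≈ 25.1 m

V = 4Q/(πD²) = 4·0.00881/(π·0.0994²) = 1.135 m/s
Re = VD/ν = 1.135·0.0994/1.02×10^-6 = 1.11×10^5 → turbulent
ε/D = 0.0079/99.4 = 7.95×10^-5
Swamee-Jain: f = 0.01799
h_f = f(L/D)V²/(2g) = 0.01799·(2110/0.0994)·1.135²/(2·9.81) = 25.09 m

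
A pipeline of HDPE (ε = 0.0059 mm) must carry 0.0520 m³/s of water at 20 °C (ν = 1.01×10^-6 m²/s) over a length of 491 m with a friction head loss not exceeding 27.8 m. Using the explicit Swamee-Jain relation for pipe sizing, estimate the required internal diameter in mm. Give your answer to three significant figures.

Swamee-Jain (Type III): D = 0.66·[ε^1.25·(LQ²/(gh_f))^4.75 + ν·Q^9.4·(L/(gh_f))^5.2]^0.04
LQ²/(gh_f) = 0.004868; L/(gh_f) = 1.800
Term 1 = ε^1.25·(…)^4.75 = 3.01×10^-18; Term 2 = ν·Q^9.4·(…)^5.2 = 1.83×10^-17
D = 0.66·(3.01×10^-18 + 1.83×10^-17)^0.04 = 0.1421 m = 142 mm
Check: V = 3.28 m/s, Re = 4.61×10^5, f = 0.01388, h_f = 26.3 m ≈ 27.8 m ✓

D ≈ 142 mm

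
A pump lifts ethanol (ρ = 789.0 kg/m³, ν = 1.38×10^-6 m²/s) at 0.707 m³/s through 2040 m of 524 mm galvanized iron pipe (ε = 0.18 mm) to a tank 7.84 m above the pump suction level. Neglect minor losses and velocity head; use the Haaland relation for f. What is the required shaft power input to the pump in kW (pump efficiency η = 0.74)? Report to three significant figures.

P_shaft ≈ 308 kW

V = 4Q/(πD²) = 3.278 m/s; Re = 1.24×10^6; ε/D = 3.44×10^-4; f = 0.01588
h_f = f(L/D)V²/2g = 33.86 m
Total head H = z + h_f = 7.84 + 33.86 = 41.70 m
P_hyd = ρgQH = 789.0·9.81·0.707·41.70 = 228.2 kW
P_shaft = P_hyd/η = 228.2/0.74 = 308.4 kW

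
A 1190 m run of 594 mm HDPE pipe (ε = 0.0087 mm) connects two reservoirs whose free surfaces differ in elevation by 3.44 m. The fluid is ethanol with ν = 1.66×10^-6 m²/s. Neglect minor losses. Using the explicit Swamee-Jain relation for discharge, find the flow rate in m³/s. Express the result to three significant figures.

Q ≈ 0.445 m³/s

Swamee-Jain (Type II): Q = -0.965·√(gD⁵h_f/L)·ln[ε/(3.7D) + √(3.17ν²L/(gD³h_f))]
√(gD⁵h_f/L) = √(9.81·0.594⁵·3.44/1190) = 0.04579
ε/(3.7D) = 3.96×10^-6; √(3.17ν²L/(gD³h_f)) = 3.83×10^-5
Q = -0.965·0.04579·ln(4.230×10^-5) = 0.4450 m³/s
Check: V = 1.61 m/s, Re = 5.75×10^5, f = 0.01302, h_f = 3.43 m ≈ 3.44 m ✓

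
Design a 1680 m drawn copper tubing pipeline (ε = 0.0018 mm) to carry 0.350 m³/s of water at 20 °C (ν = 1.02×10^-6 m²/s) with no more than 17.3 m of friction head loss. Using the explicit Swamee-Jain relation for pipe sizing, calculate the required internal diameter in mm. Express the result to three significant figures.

Swamee-Jain (Type III): D = 0.66·[ε^1.25·(LQ²/(gh_f))^4.75 + ν·Q^9.4·(L/(gh_f))^5.2]^0.04
LQ²/(gh_f) = 1.213; L/(gh_f) = 9.899
Term 1 = ε^1.25·(…)^4.75 = 1.65×10^-7; Term 2 = ν·Q^9.4·(…)^5.2 = 7.94×10^-6
D = 0.66·(1.65×10^-7 + 7.94×10^-6)^0.04 = 0.4130 m = 413 mm
Check: V = 2.61 m/s, Re = 1.06×10^6, f = 0.01161, h_f = 16.4 m ≈ 17.3 m ✓

D ≈ 413 mm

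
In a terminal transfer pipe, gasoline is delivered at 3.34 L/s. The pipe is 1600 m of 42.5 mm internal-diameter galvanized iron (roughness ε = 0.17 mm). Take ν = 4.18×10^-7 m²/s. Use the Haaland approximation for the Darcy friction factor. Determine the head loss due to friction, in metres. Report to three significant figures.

h_f ≈ 307 m

V = 4Q/(πD²) = 4·0.00334/(π·0.0425²) = 2.354 m/s
Re = VD/ν = 2.354·0.0425/4.18×10^-7 = 2.39×10^5 → turbulent
ε/D = 0.17/42.5 = 0.00400
Haaland: f = 0.02889
h_f = f(L/D)V²/(2g) = 0.02889·(1600/0.0425)·2.354²/(2·9.81) = 307.3 m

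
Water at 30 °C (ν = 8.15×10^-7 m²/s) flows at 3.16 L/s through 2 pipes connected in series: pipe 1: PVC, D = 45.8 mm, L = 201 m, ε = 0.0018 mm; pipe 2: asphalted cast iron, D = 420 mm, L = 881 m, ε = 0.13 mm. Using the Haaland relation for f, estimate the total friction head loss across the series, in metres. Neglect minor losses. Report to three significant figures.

Pipe 1: V = 1.918 m/s, Re = 1.08×10^5, ε/D = 3.93×10^-5, f = 0.01772, h_1 = f(L/D)V²/2g = 14.58 m
Pipe 2: V = 0.02281 m/s, Re = 1.18×10^4, ε/D = 3.10×10^-4, f = 0.02996, h_2 = f(L/D)V²/2g = 0.001666 m
Series → Q common, losses add: H = Σh = 14.58 m

H ≈ 14.6 m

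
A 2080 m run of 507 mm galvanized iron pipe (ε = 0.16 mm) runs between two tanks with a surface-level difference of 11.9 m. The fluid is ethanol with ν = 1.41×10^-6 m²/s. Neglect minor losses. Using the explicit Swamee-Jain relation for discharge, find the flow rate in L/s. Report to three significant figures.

Q ≈ 380 L/s

Swamee-Jain (Type II): Q = -0.965·√(gD⁵h_f/L)·ln[ε/(3.7D) + √(3.17ν²L/(gD³h_f))]
√(gD⁵h_f/L) = √(9.81·0.507⁵·11.9/2080) = 0.04336
ε/(3.7D) = 8.53×10^-5; √(3.17ν²L/(gD³h_f)) = 2.94×10^-5
Q = -0.965·0.04336·ln(1.146×10^-4) = 0.3797 m³/s
Check: V = 1.88 m/s, Re = 6.76×10^5, f = 0.01620, h_f = 12.0 m ≈ 11.9 m ✓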